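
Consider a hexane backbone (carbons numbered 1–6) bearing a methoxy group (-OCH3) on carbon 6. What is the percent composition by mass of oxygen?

13.77%

Atom tally by fragment:
  CH3 → C:1 H:3
  CH2 → C:1 H:2
  CH2 → C:1 H:2
  CH2 → C:1 H:2
  CH2 → C:1 H:2
  CH2OCH3 → C:2 H:5 O:1
Element totals:
  C: 7
  H: 16
  O: 1
Molecular formula: C7H16O.
Molar mass = 116.204 g/mol.
Mass from O: 1 × 15.999 = 15.999 g/mol.
%O = 15.999 / 116.204 × 100 = 13.77%.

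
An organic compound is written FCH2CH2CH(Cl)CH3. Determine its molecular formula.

Atom tally by fragment:
  FCH2 → C:1 H:2 F:1
  CH2 → C:1 H:2
  CH(Cl) → C:1 H:1 Cl:1
  CH3 → C:1 H:3
Element totals:
  C: 4
  H: 8
  Cl: 1
  F: 1

C4H8ClF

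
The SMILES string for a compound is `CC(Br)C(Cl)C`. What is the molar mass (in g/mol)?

Atom tally by fragment:
  CH3 → C:1 H:3
  CH(Br) → C:1 H:1 Br:1
  CH(Cl) → C:1 H:1 Cl:1
  CH3 → C:1 H:3
Element totals:
  C: 4
  H: 8
  Br: 1
  Cl: 1
Molecular formula: C4H8BrCl.
  M = 4(12.011) + 8(1.008) + 79.904 + 35.45
    = 48.044 + 8.064 + 79.904 + 35.450 = 171.462

171.46 g/mol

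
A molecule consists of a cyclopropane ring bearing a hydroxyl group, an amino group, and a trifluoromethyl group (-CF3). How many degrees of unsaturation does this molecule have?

Atom tally by fragment:
  cyclopropane ring core → C:3 H:6
  (− 3 ring H displaced by substituents)
  + OH → O:1 H:1
  + NH2 → N:1 H:2
  + CF3 → C:1 F:3
Element totals:
  C: 4
  H: 6
  F: 3
  N: 1
  O: 1
Molecular formula: C4H6F3NO.
DoU = (2C + 2 + N − H − X) / 2 = (2·4 + 2 + 1 − 6 − 3) / 2 = 1.

1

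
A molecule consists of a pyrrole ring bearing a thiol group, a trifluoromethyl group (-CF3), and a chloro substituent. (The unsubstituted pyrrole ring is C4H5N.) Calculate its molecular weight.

Atom tally by fragment:
  pyrrole ring core → C:4 H:5 N:1
  (− 3 ring H displaced by substituents)
  + SH → S:1 H:1
  + CF3 → C:1 F:3
  + Cl → Cl:1
Element totals:
  C: 5
  H: 3
  Cl: 1
  F: 3
  N: 1
  S: 1
Molecular formula: C5H3ClF3NS.
  M = 5(12.011) + 3(1.008) + 35.45 + 3(18.998) + 14.007 + 32.06
    = 60.055 + 3.024 + 35.450 + 56.994 + 14.007 + 32.060 = 201.590

201.59 g/mol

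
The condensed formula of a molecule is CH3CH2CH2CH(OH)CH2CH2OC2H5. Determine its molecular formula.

Element totals:
  C: 8
  H: 18
  O: 2

C8H18O2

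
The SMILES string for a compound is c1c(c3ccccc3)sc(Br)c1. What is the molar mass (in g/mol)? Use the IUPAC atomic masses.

239.13 g/mol

Atom tally by fragment:
  thiophene ring core → C:4 H:4 S:1
  (− 2 ring H displaced by substituents)
  + C6H5 → C:6 H:5
  + Br → Br:1
Element totals:
  C: 10
  H: 7
  Br: 1
  S: 1
Molecular formula: C10H7BrS.
  M = 10(12.011) + 7(1.008) + 79.904 + 32.06
    = 120.110 + 7.056 + 79.904 + 32.060 = 239.130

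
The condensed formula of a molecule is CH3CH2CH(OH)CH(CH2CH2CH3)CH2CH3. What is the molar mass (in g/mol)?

Atom tally by fragment:
  CH3 → C:1 H:3
  CH2 → C:1 H:2
  CH(OH) → C:1 H:2 O:1
  CH(CH2CH2CH3) → C:4 H:8
  CH2 → C:1 H:2
  CH3 → C:1 H:3
Element totals:
  C: 9
  H: 20
  O: 1
Molecular formula: C9H20O.
  M = 9(12.011) + 20(1.008) + 15.999
    = 108.099 + 20.160 + 15.999 = 144.258

144.26 g/mol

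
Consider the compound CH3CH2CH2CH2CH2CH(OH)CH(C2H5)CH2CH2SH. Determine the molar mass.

Atom tally by fragment:
  CH3 → C:1 H:3
  CH2 → C:1 H:2
  CH2 → C:1 H:2
  CH2 → C:1 H:2
  CH2 → C:1 H:2
  CH(OH) → C:1 H:2 O:1
  CH(C2H5) → C:3 H:6
  CH2 → C:1 H:2
  CH2SH → C:1 H:3 S:1
Element totals:
  C: 11
  H: 24
  O: 1
  S: 1
Molecular formula: C11H24OS.
  M = 11(12.011) + 24(1.008) + 15.999 + 32.06
    = 132.121 + 24.192 + 15.999 + 32.060 = 204.372

204.37 g/mol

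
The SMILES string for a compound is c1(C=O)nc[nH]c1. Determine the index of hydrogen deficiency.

4

Atom tally by fragment:
  imidazole ring core → C:3 H:4 N:2
  (− 1 ring H displaced by substituents)
  + CHO → C:1 H:1 O:1
Element totals:
  C: 4
  H: 4
  N: 2
  O: 1
Molecular formula: C4H4N2O.
DoU = (2C + 2 + N − H − X) / 2 = (2·4 + 2 + 2 − 4 − 0) / 2 = 4.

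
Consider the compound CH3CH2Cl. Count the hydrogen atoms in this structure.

5

Atom tally by fragment:
  CH3 → C:1 H:3
  CH2Cl → C:1 H:2 Cl:1
Element totals:
  C: 2
  H: 5
  Cl: 1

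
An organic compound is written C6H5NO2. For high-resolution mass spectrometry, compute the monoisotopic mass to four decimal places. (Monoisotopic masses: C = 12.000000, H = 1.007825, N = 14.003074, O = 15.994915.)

123.0320

Element totals:
  C: 6
  H: 5
  N: 1
  O: 2
Molecular formula: C6H5NO2.
  M = 6(12.0) + 5(1.007825) + 14.003074 + 2(15.994915)
    = 72.000000 + 5.039125 + 14.003074 + 31.989830 = 123.032029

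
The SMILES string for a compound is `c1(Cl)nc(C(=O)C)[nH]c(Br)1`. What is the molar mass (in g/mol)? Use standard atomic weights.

Atom tally by fragment:
  imidazole ring core → C:3 H:4 N:2
  (− 3 ring H displaced by substituents)
  + Cl → Cl:1
  + COCH3 → C:2 H:3 O:1
  + Br → Br:1
Element totals:
  C: 5
  H: 4
  Br: 1
  Cl: 1
  N: 2
  O: 1
Molecular formula: C5H4BrClN2O.
  M = 5(12.011) + 4(1.008) + 79.904 + 35.45 + 2(14.007) + 15.999
    = 60.055 + 4.032 + 79.904 + 35.450 + 28.014 + 15.999 = 223.454

223.45 g/mol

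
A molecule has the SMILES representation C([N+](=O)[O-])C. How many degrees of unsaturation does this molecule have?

Atom tally by fragment:
  O2NCH2 → C:1 H:2 N:1 O:2
  CH3 → C:1 H:3
Element totals:
  C: 2
  H: 5
  N: 1
  O: 2
Molecular formula: C2H5NO2.
DoU = (2C + 2 + N − H − X) / 2 = (2·2 + 2 + 1 − 5 − 0) / 2 = 1.

1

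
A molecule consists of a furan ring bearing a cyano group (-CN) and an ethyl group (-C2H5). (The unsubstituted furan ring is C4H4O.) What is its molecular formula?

Atom tally by fragment:
  furan ring core → C:4 H:4 O:1
  (− 2 ring H displaced by substituents)
  + CN → C:1 N:1
  + C2H5 → C:2 H:5
Element totals:
  C: 7
  H: 7
  N: 1
  O: 1

C7H7NO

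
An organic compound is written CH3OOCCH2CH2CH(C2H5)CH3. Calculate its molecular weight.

Atom tally by fragment:
  CH3OOCCH2 → C:3 H:5 O:2
  CH2 → C:1 H:2
  CH(C2H5) → C:3 H:6
  CH3 → C:1 H:3
Element totals:
  C: 8
  H: 16
  O: 2
Molecular formula: C8H16O2.
  M = 8(12.011) + 16(1.008) + 2(15.999)
    = 96.088 + 16.128 + 31.998 = 144.214

144.21 g/mol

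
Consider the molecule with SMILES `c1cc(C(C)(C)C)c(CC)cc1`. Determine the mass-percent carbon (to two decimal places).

Atom tally by fragment:
  benzene ring core → C:6 H:6
  (− 2 ring H displaced by substituents)
  + C(CH3)3 → C:4 H:9
  + C2H5 → C:2 H:5
Element totals:
  C: 12
  H: 18
Molecular formula: C12H18.
Molar mass = 162.276 g/mol.
Mass from C: 12 × 12.011 = 144.132 g/mol.
%C = 144.132 / 162.276 × 100 = 88.82%.

88.82%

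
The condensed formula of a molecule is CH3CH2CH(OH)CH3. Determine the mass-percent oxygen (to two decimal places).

Atom tally by fragment:
  CH3 → C:1 H:3
  CH2 → C:1 H:2
  CH(OH) → C:1 H:2 O:1
  CH3 → C:1 H:3
Element totals:
  C: 4
  H: 10
  O: 1
Molecular formula: C4H10O.
Molar mass = 74.123 g/mol.
Mass from O: 1 × 15.999 = 15.999 g/mol.
%O = 15.999 / 74.123 × 100 = 21.58%.

21.58%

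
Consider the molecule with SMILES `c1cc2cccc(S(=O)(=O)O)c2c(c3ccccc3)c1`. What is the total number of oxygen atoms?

Atom tally by fragment:
  naphthalene ring system core → C:10 H:8
  (− 2 ring H displaced by substituents)
  + SO3H → S:1 O:3 H:1
  + C6H5 → C:6 H:5
Element totals:
  C: 16
  H: 12
  O: 3
  S: 1

3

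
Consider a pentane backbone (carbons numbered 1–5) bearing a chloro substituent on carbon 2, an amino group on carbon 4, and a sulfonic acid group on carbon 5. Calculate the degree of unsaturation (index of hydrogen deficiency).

0

Atom tally by fragment:
  CH3 → C:1 H:3
  CH(Cl) → C:1 H:1 Cl:1
  CH2 → C:1 H:2
  CH(NH2) → C:1 H:3 N:1
  CH2SO3H → C:1 H:3 S:1 O:3
Element totals:
  C: 5
  H: 12
  Cl: 1
  N: 1
  O: 3
  S: 1
Molecular formula: C5H12ClNO3S.
DoU = (2C + 2 + N − H − X) / 2 = (2·5 + 2 + 1 − 12 − 1) / 2 = 0.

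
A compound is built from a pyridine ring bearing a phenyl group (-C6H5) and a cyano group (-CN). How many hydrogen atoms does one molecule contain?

8

Atom tally by fragment:
  pyridine ring core → C:5 H:5 N:1
  (− 2 ring H displaced by substituents)
  + C6H5 → C:6 H:5
  + CN → C:1 N:1
Element totals:
  C: 12
  H: 8
  N: 2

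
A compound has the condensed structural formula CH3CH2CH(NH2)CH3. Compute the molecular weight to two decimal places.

Atom tally by fragment:
  CH3 → C:1 H:3
  CH2 → C:1 H:2
  CH(NH2) → C:1 H:3 N:1
  CH3 → C:1 H:3
Element totals:
  C: 4
  H: 11
  N: 1
Molecular formula: C4H11N.
  M = 4(12.011) + 11(1.008) + 14.007
    = 48.044 + 11.088 + 14.007 = 73.139

73.14 g/mol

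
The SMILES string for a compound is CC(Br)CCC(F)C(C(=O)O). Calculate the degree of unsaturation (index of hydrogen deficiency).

Atom tally by fragment:
  CH3 → C:1 H:3
  CH(Br) → C:1 H:1 Br:1
  CH2 → C:1 H:2
  CH2 → C:1 H:2
  CH(F) → C:1 H:1 F:1
  CH2COOH → C:2 H:3 O:2
Element totals:
  C: 7
  H: 12
  Br: 1
  F: 1
  O: 2
Molecular formula: C7H12BrFO2.
DoU = (2C + 2 + N − H − X) / 2 = (2·7 + 2 + 0 − 12 − 2) / 2 = 1.

1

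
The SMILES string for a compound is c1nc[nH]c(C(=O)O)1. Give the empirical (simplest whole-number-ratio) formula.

C2H2NO

Atom tally by fragment:
  imidazole ring core → C:3 H:4 N:2
  (− 1 ring H displaced by substituents)
  + COOH → C:1 H:1 O:2
Element totals:
  C: 4
  H: 4
  N: 2
  O: 2
Molecular formula: C4H4N2O2.
gcd of subscripts = 2; dividing each by 2:
  C: 4/2 = 2
  H: 4/2 = 2
  N: 2/2 = 1
  O: 2/2 = 1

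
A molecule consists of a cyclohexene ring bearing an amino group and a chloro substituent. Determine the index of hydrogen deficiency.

2

Atom tally by fragment:
  cyclohexene ring core → C:6 H:10
  (− 2 ring H displaced by substituents)
  + NH2 → N:1 H:2
  + Cl → Cl:1
Element totals:
  C: 6
  H: 10
  Cl: 1
  N: 1
Molecular formula: C6H10ClN.
DoU = (2C + 2 + N − H − X) / 2 = (2·6 + 2 + 1 − 10 − 1) / 2 = 2.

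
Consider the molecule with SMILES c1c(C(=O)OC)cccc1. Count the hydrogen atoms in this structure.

8

Atom tally by fragment:
  benzene ring core → C:6 H:6
  (− 1 ring H displaced by substituents)
  + COOCH3 → C:2 H:3 O:2
Element totals:
  C: 8
  H: 8
  O: 2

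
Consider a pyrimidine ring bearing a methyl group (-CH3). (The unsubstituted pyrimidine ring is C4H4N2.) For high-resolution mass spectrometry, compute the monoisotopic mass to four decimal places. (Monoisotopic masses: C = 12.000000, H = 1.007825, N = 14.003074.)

Atom tally by fragment:
  pyrimidine ring core → C:4 H:4 N:2
  (− 1 ring H displaced by substituents)
  + CH3 → C:1 H:3
Element totals:
  C: 5
  H: 6
  N: 2
Molecular formula: C5H6N2.
  M = 5(12.0) + 6(1.007825) + 2(14.003074)
    = 60.000000 + 6.046950 + 28.006148 = 94.053098

94.0531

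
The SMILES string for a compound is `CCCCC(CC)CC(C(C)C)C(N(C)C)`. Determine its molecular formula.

Atom tally by fragment:
  CH3 → C:1 H:3
  CH2 → C:1 H:2
  CH2 → C:1 H:2
  CH2 → C:1 H:2
  CH(C2H5) → C:3 H:6
  CH2 → C:1 H:2
  CH(CH(CH3)2) → C:4 H:8
  CH2N(CH3)2 → C:3 H:8 N:1
Element totals:
  C: 15
  H: 33
  N: 1

C15H33N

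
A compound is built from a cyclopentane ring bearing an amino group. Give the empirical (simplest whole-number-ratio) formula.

C5H11N

Atom tally by fragment:
  cyclopentane ring core → C:5 H:10
  (− 1 ring H displaced by substituents)
  + NH2 → N:1 H:2
Element totals:
  C: 5
  H: 11
  N: 1
Molecular formula: C5H11N.
gcd of subscripts (5, 11, 1) = 1, so the empirical formula equals the molecular formula.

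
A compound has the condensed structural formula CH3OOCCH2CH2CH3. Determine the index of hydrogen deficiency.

Atom tally by fragment:
  CH3OOCCH2 → C:3 H:5 O:2
  CH2 → C:1 H:2
  CH3 → C:1 H:3
Element totals:
  C: 5
  H: 10
  O: 2
Molecular formula: C5H10O2.
DoU = (2C + 2 + N − H − X) / 2 = (2·5 + 2 + 0 − 10 − 0) / 2 = 1.

1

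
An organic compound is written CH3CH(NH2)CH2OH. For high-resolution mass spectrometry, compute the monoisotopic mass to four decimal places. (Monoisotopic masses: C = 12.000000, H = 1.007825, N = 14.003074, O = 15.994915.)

Element totals:
  C: 3
  H: 9
  N: 1
  O: 1
Molecular formula: C3H9NO.
  M = 3(12.0) + 9(1.007825) + 14.003074 + 15.994915
    = 36.000000 + 9.070425 + 14.003074 + 15.994915 = 75.068414

75.0684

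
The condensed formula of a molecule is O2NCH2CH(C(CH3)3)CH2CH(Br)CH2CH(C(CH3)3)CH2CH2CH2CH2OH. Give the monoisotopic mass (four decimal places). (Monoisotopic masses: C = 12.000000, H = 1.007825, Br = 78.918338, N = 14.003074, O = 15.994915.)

393.1879

Atom tally by fragment:
  O2NCH2 → C:1 H:2 N:1 O:2
  CH(C(CH3)3) → C:5 H:10
  CH2 → C:1 H:2
  CH(Br) → C:1 H:1 Br:1
  CH2 → C:1 H:2
  CH(C(CH3)3) → C:5 H:10
  CH2 → C:1 H:2
  CH2 → C:1 H:2
  CH2CH2OH → C:2 H:5 O:1
Element totals:
  C: 18
  H: 36
  Br: 1
  N: 1
  O: 3
Molecular formula: C18H36BrNO3.
  M = 18(12.0) + 36(1.007825) + 78.918338 + 14.003074 + 3(15.994915)
    = 216.000000 + 36.281700 + 78.918338 + 14.003074 + 47.984745 = 393.187857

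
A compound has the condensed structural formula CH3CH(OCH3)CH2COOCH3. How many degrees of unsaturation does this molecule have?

Atom tally by fragment:
  CH3 → C:1 H:3
  CH(OCH3) → C:2 H:4 O:1
  CH2COOCH3 → C:3 H:5 O:2
Element totals:
  C: 6
  H: 12
  O: 3
Molecular formula: C6H12O3.
DoU = (2C + 2 + N − H − X) / 2 = (2·6 + 2 + 0 − 12 − 0) / 2 = 1.

1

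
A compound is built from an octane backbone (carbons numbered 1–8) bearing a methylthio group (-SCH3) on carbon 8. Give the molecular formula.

Atom tally by fragment:
  CH3 → C:1 H:3
  CH2 → C:1 H:2
  CH2 → C:1 H:2
  CH2 → C:1 H:2
  CH2 → C:1 H:2
  CH2 → C:1 H:2
  CH2 → C:1 H:2
  CH2SCH3 → C:2 H:5 S:1
Element totals:
  C: 9
  H: 20
  S: 1

C9H20S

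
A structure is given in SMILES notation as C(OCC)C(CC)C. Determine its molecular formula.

C7H16O

Atom tally by fragment:
  C2H5OCH2 → C:3 H:7 O:1
  CH(C2H5) → C:3 H:6
  CH3 → C:1 H:3
Element totals:
  C: 7
  H: 16
  O: 1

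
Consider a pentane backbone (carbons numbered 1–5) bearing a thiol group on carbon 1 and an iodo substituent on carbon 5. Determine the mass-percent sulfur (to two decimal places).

Atom tally by fragment:
  HSCH2 → C:1 H:3 S:1
  CH2 → C:1 H:2
  CH2 → C:1 H:2
  CH2 → C:1 H:2
  CH2I → C:1 H:2 I:1
Element totals:
  C: 5
  H: 11
  I: 1
  S: 1
Molecular formula: C5H11IS.
Molar mass = 230.107 g/mol.
Mass from S: 1 × 32.06 = 32.060 g/mol.
%S = 32.060 / 230.107 × 100 = 13.93%.

13.93%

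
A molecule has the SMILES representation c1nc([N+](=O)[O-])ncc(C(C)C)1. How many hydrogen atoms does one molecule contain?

Atom tally by fragment:
  pyrimidine ring core → C:4 H:4 N:2
  (− 2 ring H displaced by substituents)
  + NO2 → N:1 O:2
  + CH(CH3)2 → C:3 H:7
Element totals:
  C: 7
  H: 9
  N: 3
  O: 2

9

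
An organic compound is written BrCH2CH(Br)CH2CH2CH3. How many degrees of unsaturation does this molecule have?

0

Atom tally by fragment:
  BrCH2 → C:1 H:2 Br:1
  CH(Br) → C:1 H:1 Br:1
  CH2 → C:1 H:2
  CH2 → C:1 H:2
  CH3 → C:1 H:3
Element totals:
  C: 5
  H: 10
  Br: 2
Molecular formula: C5H10Br2.
DoU = (2C + 2 + N − H − X) / 2 = (2·5 + 2 + 0 − 10 − 2) / 2 = 0.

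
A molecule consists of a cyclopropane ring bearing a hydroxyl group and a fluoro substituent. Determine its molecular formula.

Atom tally by fragment:
  cyclopropane ring core → C:3 H:6
  (− 2 ring H displaced by substituents)
  + OH → O:1 H:1
  + F → F:1
Element totals:
  C: 3
  H: 5
  F: 1
  O: 1

C3H5FO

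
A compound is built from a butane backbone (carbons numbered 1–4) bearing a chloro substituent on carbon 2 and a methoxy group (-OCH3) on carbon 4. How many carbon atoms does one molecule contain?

5

Atom tally by fragment:
  CH3 → C:1 H:3
  CH(Cl) → C:1 H:1 Cl:1
  CH2 → C:1 H:2
  CH2OCH3 → C:2 H:5 O:1
Element totals:
  C: 5
  H: 11
  Cl: 1
  O: 1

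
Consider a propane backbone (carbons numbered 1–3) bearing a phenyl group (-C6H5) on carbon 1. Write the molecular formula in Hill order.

Atom tally by fragment:
  C6H5CH2 → C:7 H:7
  CH2 → C:1 H:2
  CH3 → C:1 H:3
Element totals:
  C: 9
  H: 12

C9H12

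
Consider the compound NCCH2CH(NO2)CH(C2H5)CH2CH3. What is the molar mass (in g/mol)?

Atom tally by fragment:
  NCCH2 → C:2 H:2 N:1
  CH(NO2) → C:1 H:1 N:1 O:2
  CH(C2H5) → C:3 H:6
  CH2 → C:1 H:2
  CH3 → C:1 H:3
Element totals:
  C: 8
  H: 14
  N: 2
  O: 2
Molecular formula: C8H14N2O2.
  M = 8(12.011) + 14(1.008) + 2(14.007) + 2(15.999)
    = 96.088 + 14.112 + 28.014 + 31.998 = 170.212

170.21 g/mol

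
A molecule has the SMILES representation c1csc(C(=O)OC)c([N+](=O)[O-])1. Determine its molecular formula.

C6H5NO4S

Atom tally by fragment:
  thiophene ring core → C:4 H:4 S:1
  (− 2 ring H displaced by substituents)
  + COOCH3 → C:2 H:3 O:2
  + NO2 → N:1 O:2
Element totals:
  C: 6
  H: 5
  N: 1
  O: 4
  S: 1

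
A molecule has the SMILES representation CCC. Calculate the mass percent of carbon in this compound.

81.71%

Atom tally by fragment:
  CH3 → C:1 H:3
  CH2 → C:1 H:2
  CH3 → C:1 H:3
Element totals:
  C: 3
  H: 8
Molecular formula: C3H8.
Molar mass = 44.097 g/mol.
Mass from C: 3 × 12.011 = 36.033 g/mol.
%C = 36.033 / 44.097 × 100 = 81.71%.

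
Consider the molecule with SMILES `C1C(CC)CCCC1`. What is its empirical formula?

Atom tally by fragment:
  cyclohexane ring core → C:6 H:12
  (− 1 ring H displaced by substituents)
  + C2H5 → C:2 H:5
Element totals:
  C: 8
  H: 16
Molecular formula: C8H16.
gcd of subscripts = 8; dividing each by 8:
  C: 8/8 = 1
  H: 16/8 = 2

CH2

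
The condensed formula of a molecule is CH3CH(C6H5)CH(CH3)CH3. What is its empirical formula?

Element totals:
  C: 11
  H: 16
Molecular formula: C11H16.
gcd of subscripts (11, 16) = 1, so the empirical formula equals the molecular formula.

C11H16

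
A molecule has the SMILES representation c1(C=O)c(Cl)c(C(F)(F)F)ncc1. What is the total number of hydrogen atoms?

3

Atom tally by fragment:
  pyridine ring core → C:5 H:5 N:1
  (− 3 ring H displaced by substituents)
  + CHO → C:1 H:1 O:1
  + Cl → Cl:1
  + CF3 → C:1 F:3
Element totals:
  C: 7
  H: 3
  Cl: 1
  F: 3
  N: 1
  O: 1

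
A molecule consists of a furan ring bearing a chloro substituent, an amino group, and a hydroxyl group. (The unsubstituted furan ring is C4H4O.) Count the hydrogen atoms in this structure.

Atom tally by fragment:
  furan ring core → C:4 H:4 O:1
  (− 3 ring H displaced by substituents)
  + Cl → Cl:1
  + NH2 → N:1 H:2
  + OH → O:1 H:1
Element totals:
  C: 4
  H: 4
  Cl: 1
  N: 1
  O: 2

4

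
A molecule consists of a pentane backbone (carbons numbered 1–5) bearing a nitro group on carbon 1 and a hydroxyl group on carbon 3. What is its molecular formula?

C5H11NO3

Atom tally by fragment:
  O2NCH2 → C:1 H:2 N:1 O:2
  CH2 → C:1 H:2
  CH(OH) → C:1 H:2 O:1
  CH2 → C:1 H:2
  CH3 → C:1 H:3
Element totals:
  C: 5
  H: 11
  N: 1
  O: 3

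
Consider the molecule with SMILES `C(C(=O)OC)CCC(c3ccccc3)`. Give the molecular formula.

Atom tally by fragment:
  CH3OOCCH2 → C:3 H:5 O:2
  CH2 → C:1 H:2
  CH2 → C:1 H:2
  CH2C6H5 → C:7 H:7
Element totals:
  C: 12
  H: 16
  O: 2

C12H16O2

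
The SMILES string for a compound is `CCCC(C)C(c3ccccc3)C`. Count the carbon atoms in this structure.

Atom tally by fragment:
  CH3 → C:1 H:3
  CH2 → C:1 H:2
  CH2 → C:1 H:2
  CH(CH3) → C:2 H:4
  CH(C6H5) → C:7 H:6
  CH3 → C:1 H:3
Element totals:
  C: 13
  H: 20

13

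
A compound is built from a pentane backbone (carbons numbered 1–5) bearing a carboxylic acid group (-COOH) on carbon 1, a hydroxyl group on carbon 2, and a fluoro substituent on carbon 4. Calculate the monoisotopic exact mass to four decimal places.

150.0692

Atom tally by fragment:
  HOOCCH2 → C:2 H:3 O:2
  CH(OH) → C:1 H:2 O:1
  CH2 → C:1 H:2
  CH(F) → C:1 H:1 F:1
  CH3 → C:1 H:3
Element totals:
  C: 6
  H: 11
  F: 1
  O: 3
Molecular formula: C6H11FO3.
  M = 6(12.0) + 11(1.007825) + 18.998403 + 3(15.994915)
    = 72.000000 + 11.086075 + 18.998403 + 47.984745 = 150.069223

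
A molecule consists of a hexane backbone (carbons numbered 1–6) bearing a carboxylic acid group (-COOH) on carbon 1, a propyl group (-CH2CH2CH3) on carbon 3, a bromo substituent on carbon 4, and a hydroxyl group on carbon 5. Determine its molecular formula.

Atom tally by fragment:
  HOOCCH2 → C:2 H:3 O:2
  CH2 → C:1 H:2
  CH(CH2CH2CH3) → C:4 H:8
  CH(Br) → C:1 H:1 Br:1
  CH(OH) → C:1 H:2 O:1
  CH3 → C:1 H:3
Element totals:
  C: 10
  H: 19
  Br: 1
  O: 3

C10H19BrO3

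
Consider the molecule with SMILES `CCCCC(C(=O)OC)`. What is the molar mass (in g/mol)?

130.19 g/mol

Atom tally by fragment:
  CH3 → C:1 H:3
  CH2 → C:1 H:2
  CH2 → C:1 H:2
  CH2 → C:1 H:2
  CH2COOCH3 → C:3 H:5 O:2
Element totals:
  C: 7
  H: 14
  O: 2
Molecular formula: C7H14O2.
  M = 7(12.011) + 14(1.008) + 2(15.999)
    = 84.077 + 14.112 + 31.998 = 130.187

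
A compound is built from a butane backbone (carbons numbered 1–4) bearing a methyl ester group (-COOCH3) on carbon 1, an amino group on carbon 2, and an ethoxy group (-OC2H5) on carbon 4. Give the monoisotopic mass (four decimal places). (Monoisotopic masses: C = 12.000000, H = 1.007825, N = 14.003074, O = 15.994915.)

175.1208

Atom tally by fragment:
  CH3OOCCH2 → C:3 H:5 O:2
  CH(NH2) → C:1 H:3 N:1
  CH2 → C:1 H:2
  CH2OC2H5 → C:3 H:7 O:1
Element totals:
  C: 8
  H: 17
  N: 1
  O: 3
Molecular formula: C8H17NO3.
  M = 8(12.0) + 17(1.007825) + 14.003074 + 3(15.994915)
    = 96.000000 + 17.133025 + 14.003074 + 47.984745 = 175.120844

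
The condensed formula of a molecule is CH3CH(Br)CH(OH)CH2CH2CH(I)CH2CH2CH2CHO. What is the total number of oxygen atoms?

2

Atom tally by fragment:
  CH3 → C:1 H:3
  CH(Br) → C:1 H:1 Br:1
  CH(OH) → C:1 H:2 O:1
  CH2 → C:1 H:2
  CH2 → C:1 H:2
  CH(I) → C:1 H:1 I:1
  CH2 → C:1 H:2
  CH2 → C:1 H:2
  CH2CHO → C:2 H:3 O:1
Element totals:
  C: 10
  H: 18
  Br: 1
  I: 1
  O: 2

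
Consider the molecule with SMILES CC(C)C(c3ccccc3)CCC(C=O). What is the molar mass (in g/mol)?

204.31 g/mol

Atom tally by fragment:
  CH3 → C:1 H:3
  CH(CH3) → C:2 H:4
  CH(C6H5) → C:7 H:6
  CH2 → C:1 H:2
  CH2 → C:1 H:2
  CH2CHO → C:2 H:3 O:1
Element totals:
  C: 14
  H: 20
  O: 1
Molecular formula: C14H20O.
  M = 14(12.011) + 20(1.008) + 15.999
    = 168.154 + 20.160 + 15.999 = 204.313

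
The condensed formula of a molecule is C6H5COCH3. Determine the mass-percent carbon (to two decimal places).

79.97%

Element totals:
  C: 8
  H: 8
  O: 1
Molecular formula: C8H8O.
Molar mass = 120.151 g/mol.
Mass from C: 8 × 12.011 = 96.088 g/mol.
%C = 96.088 / 120.151 × 100 = 79.97%.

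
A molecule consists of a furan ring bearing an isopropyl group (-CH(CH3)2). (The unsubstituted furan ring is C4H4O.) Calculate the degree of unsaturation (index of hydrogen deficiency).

3

Atom tally by fragment:
  furan ring core → C:4 H:4 O:1
  (− 1 ring H displaced by substituents)
  + CH(CH3)2 → C:3 H:7
Element totals:
  C: 7
  H: 10
  O: 1
Molecular formula: C7H10O.
DoU = (2C + 2 + N − H − X) / 2 = (2·7 + 2 + 0 − 10 − 0) / 2 = 3.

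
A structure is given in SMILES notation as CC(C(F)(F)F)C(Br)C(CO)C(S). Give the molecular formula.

Atom tally by fragment:
  CH3 → C:1 H:3
  CH(CF3) → C:2 H:1 F:3
  CH(Br) → C:1 H:1 Br:1
  CH(CH2OH) → C:2 H:4 O:1
  CH2SH → C:1 H:3 S:1
Element totals:
  C: 7
  H: 12
  Br: 1
  F: 3
  O: 1
  S: 1

C7H12BrF3OS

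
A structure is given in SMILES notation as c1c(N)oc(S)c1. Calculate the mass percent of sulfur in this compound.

27.84%

Atom tally by fragment:
  furan ring core → C:4 H:4 O:1
  (− 2 ring H displaced by substituents)
  + NH2 → N:1 H:2
  + SH → S:1 H:1
Element totals:
  C: 4
  H: 5
  N: 1
  O: 1
  S: 1
Molecular formula: C4H5NOS.
Molar mass = 115.150 g/mol.
Mass from S: 1 × 32.06 = 32.060 g/mol.
%S = 32.060 / 115.150 × 100 = 27.84%.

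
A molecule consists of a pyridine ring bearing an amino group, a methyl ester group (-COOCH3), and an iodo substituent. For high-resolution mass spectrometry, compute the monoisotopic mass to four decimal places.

277.9552

Atom tally by fragment:
  pyridine ring core → C:5 H:5 N:1
  (− 3 ring H displaced by substituents)
  + NH2 → N:1 H:2
  + COOCH3 → C:2 H:3 O:2
  + I → I:1
Element totals:
  C: 7
  H: 7
  I: 1
  N: 2
  O: 2
Molecular formula: C7H7IN2O2.
  M = 7(12.0) + 7(1.007825) + 126.904472 + 2(14.003074) + 2(15.994915)
    = 84.000000 + 7.054775 + 126.904472 + 28.006148 + 31.989830 = 277.955225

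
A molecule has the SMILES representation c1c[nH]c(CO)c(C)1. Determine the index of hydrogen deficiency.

3

Atom tally by fragment:
  pyrrole ring core → C:4 H:5 N:1
  (− 2 ring H displaced by substituents)
  + CH2OH → C:1 H:3 O:1
  + CH3 → C:1 H:3
Element totals:
  C: 6
  H: 9
  N: 1
  O: 1
Molecular formula: C6H9NO.
DoU = (2C + 2 + N − H − X) / 2 = (2·6 + 2 + 1 − 9 − 0) / 2 = 3.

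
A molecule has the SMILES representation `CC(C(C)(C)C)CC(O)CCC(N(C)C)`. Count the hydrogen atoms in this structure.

29

Atom tally by fragment:
  CH3 → C:1 H:3
  CH(C(CH3)3) → C:5 H:10
  CH2 → C:1 H:2
  CH(OH) → C:1 H:2 O:1
  CH2 → C:1 H:2
  CH2 → C:1 H:2
  CH2N(CH3)2 → C:3 H:8 N:1
Element totals:
  C: 13
  H: 29
  N: 1
  O: 1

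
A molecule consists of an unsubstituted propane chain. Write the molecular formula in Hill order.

Atom tally by fragment:
  CH3 → C:1 H:3
  CH2 → C:1 H:2
  CH3 → C:1 H:3
Element totals:
  C: 3
  H: 8

C3H8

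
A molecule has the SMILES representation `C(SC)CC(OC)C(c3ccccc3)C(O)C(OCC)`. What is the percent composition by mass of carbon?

64.39%

Atom tally by fragment:
  CH3SCH2 → C:2 H:5 S:1
  CH2 → C:1 H:2
  CH(OCH3) → C:2 H:4 O:1
  CH(C6H5) → C:7 H:6
  CH(OH) → C:1 H:2 O:1
  CH2OC2H5 → C:3 H:7 O:1
Element totals:
  C: 16
  H: 26
  O: 3
  S: 1
Molecular formula: C16H26O3S.
Molar mass = 298.441 g/mol.
Mass from C: 16 × 12.011 = 192.176 g/mol.
%C = 192.176 / 298.441 × 100 = 64.39%.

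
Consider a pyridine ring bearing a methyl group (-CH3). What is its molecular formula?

C6H7N

Atom tally by fragment:
  pyridine ring core → C:5 H:5 N:1
  (− 1 ring H displaced by substituents)
  + CH3 → C:1 H:3
Element totals:
  C: 6
  H: 7
  N: 1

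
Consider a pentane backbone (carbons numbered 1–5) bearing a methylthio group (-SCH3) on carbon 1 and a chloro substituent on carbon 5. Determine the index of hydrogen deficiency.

Atom tally by fragment:
  CH3SCH2 → C:2 H:5 S:1
  CH2 → C:1 H:2
  CH2 → C:1 H:2
  CH2 → C:1 H:2
  CH2Cl → C:1 H:2 Cl:1
Element totals:
  C: 6
  H: 13
  Cl: 1
  S: 1
Molecular formula: C6H13ClS.
DoU = (2C + 2 + N − H − X) / 2 = (2·6 + 2 + 0 − 13 − 1) / 2 = 0.

0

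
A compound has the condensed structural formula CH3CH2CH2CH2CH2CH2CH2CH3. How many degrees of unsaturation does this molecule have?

Atom tally by fragment:
  CH3 → C:1 H:3
  CH2 → C:1 H:2
  CH2 → C:1 H:2
  CH2 → C:1 H:2
  CH2 → C:1 H:2
  CH2 → C:1 H:2
  CH2 → C:1 H:2
  CH3 → C:1 H:3
Element totals:
  C: 8
  H: 18
Molecular formula: C8H18.
DoU = (2C + 2 + N − H − X) / 2 = (2·8 + 2 + 0 − 18 − 0) / 2 = 0.

0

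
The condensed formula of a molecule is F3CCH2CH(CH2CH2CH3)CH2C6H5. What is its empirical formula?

Element totals:
  C: 13
  H: 17
  F: 3
Molecular formula: C13H17F3.
gcd of subscripts (13, 3, 17) = 1, so the empirical formula equals the molecular formula.

C13H17F3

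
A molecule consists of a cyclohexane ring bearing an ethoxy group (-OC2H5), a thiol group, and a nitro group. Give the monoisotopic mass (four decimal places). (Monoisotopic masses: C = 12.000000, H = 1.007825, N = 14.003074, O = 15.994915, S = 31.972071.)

205.0773

Atom tally by fragment:
  cyclohexane ring core → C:6 H:12
  (− 3 ring H displaced by substituents)
  + OC2H5 → C:2 H:5 O:1
  + SH → S:1 H:1
  + NO2 → N:1 O:2
Element totals:
  C: 8
  H: 15
  N: 1
  O: 3
  S: 1
Molecular formula: C8H15NO3S.
  M = 8(12.0) + 15(1.007825) + 14.003074 + 3(15.994915) + 31.972071
    = 96.000000 + 15.117375 + 14.003074 + 47.984745 + 31.972071 = 205.077265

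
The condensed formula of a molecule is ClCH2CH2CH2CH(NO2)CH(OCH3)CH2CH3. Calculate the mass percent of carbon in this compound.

45.83%

Atom tally by fragment:
  ClCH2 → C:1 H:2 Cl:1
  CH2 → C:1 H:2
  CH2 → C:1 H:2
  CH(NO2) → C:1 H:1 N:1 O:2
  CH(OCH3) → C:2 H:4 O:1
  CH2 → C:1 H:2
  CH3 → C:1 H:3
Element totals:
  C: 8
  H: 16
  Cl: 1
  N: 1
  O: 3
Molecular formula: C8H16ClNO3.
Molar mass = 209.670 g/mol.
Mass from C: 8 × 12.011 = 96.088 g/mol.
%C = 96.088 / 209.670 × 100 = 45.83%.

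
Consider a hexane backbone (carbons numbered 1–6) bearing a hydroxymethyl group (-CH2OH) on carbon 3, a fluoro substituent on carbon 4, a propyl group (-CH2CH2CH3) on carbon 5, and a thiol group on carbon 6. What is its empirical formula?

C10H21FOS

Atom tally by fragment:
  CH3 → C:1 H:3
  CH2 → C:1 H:2
  CH(CH2OH) → C:2 H:4 O:1
  CH(F) → C:1 H:1 F:1
  CH(CH2CH2CH3) → C:4 H:8
  CH2SH → C:1 H:3 S:1
Element totals:
  C: 10
  H: 21
  F: 1
  O: 1
  S: 1
Molecular formula: C10H21FOS.
gcd of subscripts (10, 1, 21, 1, 1) = 1, so the empirical formula equals the molecular formula.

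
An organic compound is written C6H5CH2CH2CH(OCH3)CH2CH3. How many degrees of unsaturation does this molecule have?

Element totals:
  C: 12
  H: 18
  O: 1
Molecular formula: C12H18O.
DoU = (2C + 2 + N − H − X) / 2 = (2·12 + 2 + 0 − 18 − 0) / 2 = 4.

4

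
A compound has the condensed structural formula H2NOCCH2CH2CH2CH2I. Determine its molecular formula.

C5H10INO

Atom tally by fragment:
  H2NOCCH2 → C:2 H:4 O:1 N:1
  CH2 → C:1 H:2
  CH2 → C:1 H:2
  CH2I → C:1 H:2 I:1
Element totals:
  C: 5
  H: 10
  I: 1
  N: 1
  O: 1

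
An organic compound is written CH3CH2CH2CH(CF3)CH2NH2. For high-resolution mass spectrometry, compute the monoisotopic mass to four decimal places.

Atom tally by fragment:
  CH3 → C:1 H:3
  CH2 → C:1 H:2
  CH2 → C:1 H:2
  CH(CF3) → C:2 H:1 F:3
  CH2NH2 → C:1 H:4 N:1
Element totals:
  C: 6
  H: 12
  F: 3
  N: 1
Molecular formula: C6H12F3N.
  M = 6(12.0) + 12(1.007825) + 3(18.998403) + 14.003074
    = 72.000000 + 12.093900 + 56.995209 + 14.003074 = 155.092183

155.0922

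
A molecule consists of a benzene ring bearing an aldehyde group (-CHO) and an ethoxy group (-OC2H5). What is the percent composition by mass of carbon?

Atom tally by fragment:
  benzene ring core → C:6 H:6
  (− 2 ring H displaced by substituents)
  + CHO → C:1 H:1 O:1
  + OC2H5 → C:2 H:5 O:1
Element totals:
  C: 9
  H: 10
  O: 2
Molecular formula: C9H10O2.
Molar mass = 150.177 g/mol.
Mass from C: 9 × 12.011 = 108.099 g/mol.
%C = 108.099 / 150.177 × 100 = 71.98%.

71.98%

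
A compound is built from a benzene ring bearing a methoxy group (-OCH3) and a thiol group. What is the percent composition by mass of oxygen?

Atom tally by fragment:
  benzene ring core → C:6 H:6
  (− 2 ring H displaced by substituents)
  + OCH3 → C:1 H:3 O:1
  + SH → S:1 H:1
Element totals:
  C: 7
  H: 8
  O: 1
  S: 1
Molecular formula: C7H8OS.
Molar mass = 140.200 g/mol.
Mass from O: 1 × 15.999 = 15.999 g/mol.
%O = 15.999 / 140.200 × 100 = 11.41%.

11.41%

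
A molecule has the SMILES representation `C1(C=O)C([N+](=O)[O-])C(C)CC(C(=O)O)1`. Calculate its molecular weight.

201.18 g/mol

Atom tally by fragment:
  cyclopentane ring core → C:5 H:10
  (− 4 ring H displaced by substituents)
  + CHO → C:1 H:1 O:1
  + NO2 → N:1 O:2
  + CH3 → C:1 H:3
  + COOH → C:1 H:1 O:2
Element totals:
  C: 8
  H: 11
  N: 1
  O: 5
Molecular formula: C8H11NO5.
  M = 8(12.011) + 11(1.008) + 14.007 + 5(15.999)
    = 96.088 + 11.088 + 14.007 + 79.995 = 201.178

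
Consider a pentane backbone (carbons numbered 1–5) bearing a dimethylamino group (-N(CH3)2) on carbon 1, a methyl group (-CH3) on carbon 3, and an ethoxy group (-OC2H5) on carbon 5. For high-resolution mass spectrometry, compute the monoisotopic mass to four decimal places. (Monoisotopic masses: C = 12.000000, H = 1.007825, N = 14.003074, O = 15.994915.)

Atom tally by fragment:
  (CH3)2NCH2 → C:3 H:8 N:1
  CH2 → C:1 H:2
  CH(CH3) → C:2 H:4
  CH2 → C:1 H:2
  CH2OC2H5 → C:3 H:7 O:1
Element totals:
  C: 10
  H: 23
  N: 1
  O: 1
Molecular formula: C10H23NO.
  M = 10(12.0) + 23(1.007825) + 14.003074 + 15.994915
    = 120.000000 + 23.179975 + 14.003074 + 15.994915 = 173.177964

173.1780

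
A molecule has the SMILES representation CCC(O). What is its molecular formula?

Atom tally by fragment:
  CH3 → C:1 H:3
  CH2 → C:1 H:2
  CH2OH → C:1 H:3 O:1
Element totals:
  C: 3
  H: 8
  O: 1

C3H8O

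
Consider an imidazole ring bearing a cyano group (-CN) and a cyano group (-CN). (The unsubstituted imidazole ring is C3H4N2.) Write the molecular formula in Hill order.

C5H2N4

Atom tally by fragment:
  imidazole ring core → C:3 H:4 N:2
  (− 2 ring H displaced by substituents)
  + CN → C:1 N:1
  + CN → C:1 N:1
Element totals:
  C: 5
  H: 2
  N: 4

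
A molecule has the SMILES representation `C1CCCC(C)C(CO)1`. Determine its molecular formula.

C8H16O

Atom tally by fragment:
  cyclohexane ring core → C:6 H:12
  (− 2 ring H displaced by substituents)
  + CH3 → C:1 H:3
  + CH2OH → C:1 H:3 O:1
Element totals:
  C: 8
  H: 16
  O: 1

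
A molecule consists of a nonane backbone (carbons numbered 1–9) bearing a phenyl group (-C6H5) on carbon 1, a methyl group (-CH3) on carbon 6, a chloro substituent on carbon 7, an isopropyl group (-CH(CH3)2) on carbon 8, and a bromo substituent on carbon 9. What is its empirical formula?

Atom tally by fragment:
  C6H5CH2 → C:7 H:7
  CH2 → C:1 H:2
  CH2 → C:1 H:2
  CH2 → C:1 H:2
  CH2 → C:1 H:2
  CH(CH3) → C:2 H:4
  CH(Cl) → C:1 H:1 Cl:1
  CH(CH(CH3)2) → C:4 H:8
  CH2Br → C:1 H:2 Br:1
Element totals:
  C: 19
  H: 30
  Br: 1
  Cl: 1
Molecular formula: C19H30BrCl.
gcd of subscripts (1, 19, 1, 30) = 1, so the empirical formula equals the molecular formula.

C19H30BrCl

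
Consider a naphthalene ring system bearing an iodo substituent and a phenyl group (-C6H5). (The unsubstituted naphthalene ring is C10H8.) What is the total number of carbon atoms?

Atom tally by fragment:
  naphthalene ring system core → C:10 H:8
  (− 2 ring H displaced by substituents)
  + I → I:1
  + C6H5 → C:6 H:5
Element totals:
  C: 16
  H: 11
  I: 1

16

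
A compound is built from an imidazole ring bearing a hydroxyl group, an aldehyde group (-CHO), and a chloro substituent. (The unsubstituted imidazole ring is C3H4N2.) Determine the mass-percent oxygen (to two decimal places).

Atom tally by fragment:
  imidazole ring core → C:3 H:4 N:2
  (− 3 ring H displaced by substituents)
  + OH → O:1 H:1
  + CHO → C:1 H:1 O:1
  + Cl → Cl:1
Element totals:
  C: 4
  H: 3
  Cl: 1
  N: 2
  O: 2
Molecular formula: C4H3ClN2O2.
Molar mass = 146.530 g/mol.
Mass from O: 2 × 15.999 = 31.998 g/mol.
%O = 31.998 / 146.530 × 100 = 21.84%.

21.84%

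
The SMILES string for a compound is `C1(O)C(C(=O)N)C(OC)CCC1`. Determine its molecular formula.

C8H15NO3

Atom tally by fragment:
  cyclohexane ring core → C:6 H:12
  (− 3 ring H displaced by substituents)
  + OH → O:1 H:1
  + CONH2 → C:1 H:2 O:1 N:1
  + OCH3 → C:1 H:3 O:1
Element totals:
  C: 8
  H: 15
  N: 1
  O: 3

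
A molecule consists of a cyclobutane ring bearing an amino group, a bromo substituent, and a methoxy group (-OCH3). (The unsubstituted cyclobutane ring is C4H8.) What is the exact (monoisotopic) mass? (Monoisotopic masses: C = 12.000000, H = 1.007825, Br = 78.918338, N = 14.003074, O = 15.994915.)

Atom tally by fragment:
  cyclobutane ring core → C:4 H:8
  (− 3 ring H displaced by substituents)
  + NH2 → N:1 H:2
  + Br → Br:1
  + OCH3 → C:1 H:3 O:1
Element totals:
  C: 5
  H: 10
  Br: 1
  N: 1
  O: 1
Molecular formula: C5H10BrNO.
  M = 5(12.0) + 10(1.007825) + 78.918338 + 14.003074 + 15.994915
    = 60.000000 + 10.078250 + 78.918338 + 14.003074 + 15.994915 = 178.994577

178.9946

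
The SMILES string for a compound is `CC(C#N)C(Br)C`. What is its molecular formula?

C5H8BrN

Atom tally by fragment:
  CH3 → C:1 H:3
  CH(CN) → C:2 H:1 N:1
  CH(Br) → C:1 H:1 Br:1
  CH3 → C:1 H:3
Element totals:
  C: 5
  H: 8
  Br: 1
  N: 1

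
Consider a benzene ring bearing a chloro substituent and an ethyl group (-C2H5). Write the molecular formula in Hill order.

Atom tally by fragment:
  benzene ring core → C:6 H:6
  (− 2 ring H displaced by substituents)
  + Cl → Cl:1
  + C2H5 → C:2 H:5
Element totals:
  C: 8
  H: 9
  Cl: 1

C8H9Cl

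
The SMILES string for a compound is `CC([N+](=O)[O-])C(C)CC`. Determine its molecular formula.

C6H13NO2

Atom tally by fragment:
  CH3 → C:1 H:3
  CH(NO2) → C:1 H:1 N:1 O:2
  CH(CH3) → C:2 H:4
  CH2 → C:1 H:2
  CH3 → C:1 H:3
Element totals:
  C: 6
  H: 13
  N: 1
  O: 2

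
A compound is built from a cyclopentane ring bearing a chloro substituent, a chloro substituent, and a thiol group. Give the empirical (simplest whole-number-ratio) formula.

Atom tally by fragment:
  cyclopentane ring core → C:5 H:10
  (− 3 ring H displaced by substituents)
  + Cl → Cl:1
  + Cl → Cl:1
  + SH → S:1 H:1
Element totals:
  C: 5
  H: 8
  Cl: 2
  S: 1
Molecular formula: C5H8Cl2S.
gcd of subscripts (5, 2, 8, 1) = 1, so the empirical formula equals the molecular formula.

C5H8Cl2S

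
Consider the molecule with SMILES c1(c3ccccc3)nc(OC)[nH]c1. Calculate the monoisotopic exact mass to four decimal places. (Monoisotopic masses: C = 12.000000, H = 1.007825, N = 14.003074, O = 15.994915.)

Atom tally by fragment:
  imidazole ring core → C:3 H:4 N:2
  (− 2 ring H displaced by substituents)
  + C6H5 → C:6 H:5
  + OCH3 → C:1 H:3 O:1
Element totals:
  C: 10
  H: 10
  N: 2
  O: 1
Molecular formula: C10H10N2O.
  M = 10(12.0) + 10(1.007825) + 2(14.003074) + 15.994915
    = 120.000000 + 10.078250 + 28.006148 + 15.994915 = 174.079313

174.0793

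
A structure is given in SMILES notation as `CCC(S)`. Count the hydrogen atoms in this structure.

8

Atom tally by fragment:
  CH3 → C:1 H:3
  CH2 → C:1 H:2
  CH2SH → C:1 H:3 S:1
Element totals:
  C: 3
  H: 8
  S: 1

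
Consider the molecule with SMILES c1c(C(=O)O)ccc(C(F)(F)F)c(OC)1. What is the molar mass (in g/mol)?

220.15 g/mol

Atom tally by fragment:
  benzene ring core → C:6 H:6
  (− 3 ring H displaced by substituents)
  + COOH → C:1 H:1 O:2
  + CF3 → C:1 F:3
  + OCH3 → C:1 H:3 O:1
Element totals:
  C: 9
  H: 7
  F: 3
  O: 3
Molecular formula: C9H7F3O3.
  M = 9(12.011) + 7(1.008) + 3(18.998) + 3(15.999)
    = 108.099 + 7.056 + 56.994 + 47.997 = 220.146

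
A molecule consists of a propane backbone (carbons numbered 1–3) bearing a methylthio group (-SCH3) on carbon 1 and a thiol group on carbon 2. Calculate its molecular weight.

122.24 g/mol

Atom tally by fragment:
  CH3SCH2 → C:2 H:5 S:1
  CH(SH) → C:1 H:2 S:1
  CH3 → C:1 H:3
Element totals:
  C: 4
  H: 10
  S: 2
Molecular formula: C4H10S2.
  M = 4(12.011) + 10(1.008) + 2(32.06)
    = 48.044 + 10.080 + 64.120 = 122.244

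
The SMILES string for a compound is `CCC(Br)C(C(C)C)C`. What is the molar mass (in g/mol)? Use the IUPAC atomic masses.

Atom tally by fragment:
  CH3 → C:1 H:3
  CH2 → C:1 H:2
  CH(Br) → C:1 H:1 Br:1
  CH(CH(CH3)2) → C:4 H:8
  CH3 → C:1 H:3
Element totals:
  C: 8
  H: 17
  Br: 1
Molecular formula: C8H17Br.
  M = 8(12.011) + 17(1.008) + 79.904
    = 96.088 + 17.136 + 79.904 = 193.128

193.13 g/mol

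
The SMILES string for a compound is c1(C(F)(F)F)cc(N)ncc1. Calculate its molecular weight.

162.11 g/mol

Atom tally by fragment:
  pyridine ring core → C:5 H:5 N:1
  (− 2 ring H displaced by substituents)
  + CF3 → C:1 F:3
  + NH2 → N:1 H:2
Element totals:
  C: 6
  H: 5
  F: 3
  N: 2
Molecular formula: C6H5F3N2.
  M = 6(12.011) + 5(1.008) + 3(18.998) + 2(14.007)
    = 72.066 + 5.040 + 56.994 + 28.014 = 162.114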